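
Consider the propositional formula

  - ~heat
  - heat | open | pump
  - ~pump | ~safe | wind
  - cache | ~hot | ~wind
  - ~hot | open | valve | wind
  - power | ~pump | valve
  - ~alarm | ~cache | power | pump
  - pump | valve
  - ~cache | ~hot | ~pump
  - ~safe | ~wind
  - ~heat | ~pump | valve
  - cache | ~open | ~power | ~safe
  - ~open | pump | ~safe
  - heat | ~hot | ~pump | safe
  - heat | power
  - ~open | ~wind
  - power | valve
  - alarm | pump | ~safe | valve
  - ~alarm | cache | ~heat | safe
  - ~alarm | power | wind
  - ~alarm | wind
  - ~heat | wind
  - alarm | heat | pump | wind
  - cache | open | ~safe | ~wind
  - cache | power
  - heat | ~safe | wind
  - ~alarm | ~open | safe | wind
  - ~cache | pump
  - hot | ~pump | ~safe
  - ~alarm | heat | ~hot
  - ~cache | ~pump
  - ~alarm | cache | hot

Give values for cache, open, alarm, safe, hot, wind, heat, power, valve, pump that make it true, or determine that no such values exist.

Unit clause (~heat) forces heat = False.
In (heat | power) only power is left, so power = True.
Set cache = False.
Set open = False.
  then (heat | open | pump) forces pump = True.
Try alarm = True:
  (~alarm | wind) forces wind = True.
  (cache | ~hot | ~wind) forces hot = False.
  clause (~alarm | cache | hot) is falsified — backtrack.
So alarm = False.
Set safe = False.
  then (heat | ~hot | ~pump | safe) forces hot = False.
Set wind = True.
Set valve = True.
All clauses satisfied.

cache = False, open = False, alarm = False, safe = False, hot = False, wind = True, heat = False, power = True, valve = True, pump = True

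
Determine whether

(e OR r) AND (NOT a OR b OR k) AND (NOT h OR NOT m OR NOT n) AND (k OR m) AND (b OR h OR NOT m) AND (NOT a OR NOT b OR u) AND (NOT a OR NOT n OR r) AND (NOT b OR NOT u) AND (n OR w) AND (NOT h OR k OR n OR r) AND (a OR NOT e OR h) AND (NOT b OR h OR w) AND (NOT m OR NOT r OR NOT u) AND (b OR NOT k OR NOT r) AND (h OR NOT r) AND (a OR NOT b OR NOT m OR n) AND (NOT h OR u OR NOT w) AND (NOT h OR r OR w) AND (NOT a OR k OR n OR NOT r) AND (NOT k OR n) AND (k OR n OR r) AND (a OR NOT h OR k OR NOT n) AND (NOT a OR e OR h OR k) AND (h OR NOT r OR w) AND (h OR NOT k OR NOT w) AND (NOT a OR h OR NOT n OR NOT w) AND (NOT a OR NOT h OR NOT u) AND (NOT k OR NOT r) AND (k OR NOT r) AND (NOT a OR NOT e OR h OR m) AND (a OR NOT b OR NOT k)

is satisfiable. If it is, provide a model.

u = True, a = False, k = True, e = True, r = False, h = True, b = False, n = True, w = True, m = False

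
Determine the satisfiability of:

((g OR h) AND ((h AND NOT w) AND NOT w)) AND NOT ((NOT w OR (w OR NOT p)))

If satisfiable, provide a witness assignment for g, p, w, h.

The conjunct NOT ((NOT w OR (w OR NOT p))) is unsatisfiable on its own:
  p=F, w=F: evaluates to False.
  p=F, w=T: evaluates to False.
  p=T, w=F: evaluates to False.
  p=T, w=T: evaluates to False.
So the whole conjunction is unsatisfiable.

No satisfying assignment exists.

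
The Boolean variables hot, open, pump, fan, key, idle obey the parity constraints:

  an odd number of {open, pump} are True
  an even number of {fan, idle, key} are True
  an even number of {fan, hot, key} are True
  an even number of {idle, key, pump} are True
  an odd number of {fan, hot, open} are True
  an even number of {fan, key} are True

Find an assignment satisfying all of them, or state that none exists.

hot = False, open = False, pump = True, fan = True, key = True, idle = False

{open, pump}: 1 true → odd ✓
{fan, idle, key}: 2 true → even ✓
{fan, hot, key}: 2 true → even ✓
{idle, key, pump}: 2 true → even ✓
{fan, hot, open}: 1 true → odd ✓
{fan, key}: 2 true → even ✓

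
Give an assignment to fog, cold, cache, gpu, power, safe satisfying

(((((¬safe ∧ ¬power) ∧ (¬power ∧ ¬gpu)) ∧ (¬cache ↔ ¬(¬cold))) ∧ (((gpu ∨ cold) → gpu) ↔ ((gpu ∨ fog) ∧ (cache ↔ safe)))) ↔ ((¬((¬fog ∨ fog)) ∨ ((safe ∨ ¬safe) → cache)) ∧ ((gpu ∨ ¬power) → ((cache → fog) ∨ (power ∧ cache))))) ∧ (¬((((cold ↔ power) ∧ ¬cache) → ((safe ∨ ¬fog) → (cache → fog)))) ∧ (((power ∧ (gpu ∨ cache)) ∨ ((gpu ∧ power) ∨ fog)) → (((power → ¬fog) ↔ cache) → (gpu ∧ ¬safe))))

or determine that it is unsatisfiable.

UNSATISFIABLE

The conjunct ¬((((cold ↔ power) ∧ ¬cache) → ((safe ∨ ¬fog) → (cache → fog)))) is unsatisfiable on its own:
  cache = True: this becomes ¬((False → ((safe ∨ ¬fog) → fog))) = False.
  cache = False: this becomes ¬(((cold ↔ power) → True)) = False.
So the whole conjunction is unsatisfiable.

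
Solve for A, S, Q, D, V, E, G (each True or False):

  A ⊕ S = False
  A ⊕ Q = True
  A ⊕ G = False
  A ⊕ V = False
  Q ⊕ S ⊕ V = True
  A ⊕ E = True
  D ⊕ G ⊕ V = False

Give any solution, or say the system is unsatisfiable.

A=F, S=F, Q=T, D=F, V=F, E=T, G=F

A ⊕ S = F ⊕ F = False ✓
A ⊕ Q = F ⊕ T = True ✓
A ⊕ G = F ⊕ F = False ✓
A ⊕ V = F ⊕ F = False ✓
Q ⊕ S ⊕ V = T ⊕ F ⊕ F = True ✓
A ⊕ E = F ⊕ T = True ✓
D ⊕ G ⊕ V = F ⊕ F ⊕ F = False ✓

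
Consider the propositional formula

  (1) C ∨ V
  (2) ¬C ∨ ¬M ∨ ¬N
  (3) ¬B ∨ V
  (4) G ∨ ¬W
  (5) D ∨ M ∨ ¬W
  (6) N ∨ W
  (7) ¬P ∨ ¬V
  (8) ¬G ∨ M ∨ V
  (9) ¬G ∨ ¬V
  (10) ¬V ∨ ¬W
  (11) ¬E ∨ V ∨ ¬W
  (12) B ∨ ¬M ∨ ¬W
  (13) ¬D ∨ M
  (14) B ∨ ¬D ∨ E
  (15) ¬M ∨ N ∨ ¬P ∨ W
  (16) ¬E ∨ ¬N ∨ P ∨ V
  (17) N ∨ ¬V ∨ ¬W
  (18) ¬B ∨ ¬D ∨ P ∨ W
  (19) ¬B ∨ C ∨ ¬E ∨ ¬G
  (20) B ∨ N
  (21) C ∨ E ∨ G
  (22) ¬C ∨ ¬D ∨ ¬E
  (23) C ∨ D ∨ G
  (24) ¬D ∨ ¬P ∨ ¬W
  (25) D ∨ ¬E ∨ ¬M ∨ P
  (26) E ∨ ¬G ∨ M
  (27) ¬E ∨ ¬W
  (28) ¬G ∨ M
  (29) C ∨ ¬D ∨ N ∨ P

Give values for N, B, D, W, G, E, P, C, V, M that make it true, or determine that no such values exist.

Set N = True.
Set B = False.
Set D = False.
Set W = False.
Try G = True:
  (¬G ∨ ¬V) forces V = False.
  (C ∨ V) forces C = True.
  (¬C ∨ ¬M ∨ ¬N) forces M = False.
  clause (¬G ∨ M ∨ V) is falsified — backtrack.
So G = False.
  then (C ∨ D ∨ G) forces C = True.
  then (¬C ∨ ¬M ∨ ¬N) forces M = False.
Set E = False.
Set P = False.
Set V = False.
All clauses satisfied.

N = True; B = False; D = False; W = False; G = False; E = False; P = False; C = True; V = False; M = False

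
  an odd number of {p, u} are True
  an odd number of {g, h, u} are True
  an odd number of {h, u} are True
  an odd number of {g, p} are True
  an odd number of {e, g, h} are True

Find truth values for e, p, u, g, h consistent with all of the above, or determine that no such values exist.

e = False; p = True; u = False; g = False; h = True

{p, u}: 1 true → odd ✓
{g, h, u}: 1 true → odd ✓
{h, u}: 1 true → odd ✓
{g, p}: 1 true → odd ✓
{e, g, h}: 1 true → odd ✓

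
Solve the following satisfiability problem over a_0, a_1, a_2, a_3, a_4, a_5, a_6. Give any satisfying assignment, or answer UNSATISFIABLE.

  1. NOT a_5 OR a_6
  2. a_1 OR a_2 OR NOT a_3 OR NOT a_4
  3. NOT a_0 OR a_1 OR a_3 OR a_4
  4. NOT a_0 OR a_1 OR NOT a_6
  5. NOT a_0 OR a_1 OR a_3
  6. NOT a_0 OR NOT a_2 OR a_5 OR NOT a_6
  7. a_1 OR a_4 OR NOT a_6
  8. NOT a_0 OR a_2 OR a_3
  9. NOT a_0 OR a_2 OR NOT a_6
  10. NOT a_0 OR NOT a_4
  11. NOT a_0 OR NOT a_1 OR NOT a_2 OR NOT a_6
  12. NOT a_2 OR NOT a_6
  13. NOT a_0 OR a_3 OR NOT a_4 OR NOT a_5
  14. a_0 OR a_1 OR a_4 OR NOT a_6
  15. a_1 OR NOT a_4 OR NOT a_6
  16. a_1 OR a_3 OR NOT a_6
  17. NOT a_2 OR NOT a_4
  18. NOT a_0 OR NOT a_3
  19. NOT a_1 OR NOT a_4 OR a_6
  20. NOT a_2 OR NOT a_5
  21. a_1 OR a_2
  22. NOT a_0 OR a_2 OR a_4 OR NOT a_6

Set a_0 = False.
Set a_1 = True.
Set a_2 = False.
Set a_3 = False.
Set a_4 = False.
Set a_5 = True.
  then (NOT a_5 OR a_6) forces a_6 = True.
All clauses satisfied.

a_0 = False, a_1 = True, a_2 = False, a_3 = False, a_4 = False, a_5 = True, a_6 = True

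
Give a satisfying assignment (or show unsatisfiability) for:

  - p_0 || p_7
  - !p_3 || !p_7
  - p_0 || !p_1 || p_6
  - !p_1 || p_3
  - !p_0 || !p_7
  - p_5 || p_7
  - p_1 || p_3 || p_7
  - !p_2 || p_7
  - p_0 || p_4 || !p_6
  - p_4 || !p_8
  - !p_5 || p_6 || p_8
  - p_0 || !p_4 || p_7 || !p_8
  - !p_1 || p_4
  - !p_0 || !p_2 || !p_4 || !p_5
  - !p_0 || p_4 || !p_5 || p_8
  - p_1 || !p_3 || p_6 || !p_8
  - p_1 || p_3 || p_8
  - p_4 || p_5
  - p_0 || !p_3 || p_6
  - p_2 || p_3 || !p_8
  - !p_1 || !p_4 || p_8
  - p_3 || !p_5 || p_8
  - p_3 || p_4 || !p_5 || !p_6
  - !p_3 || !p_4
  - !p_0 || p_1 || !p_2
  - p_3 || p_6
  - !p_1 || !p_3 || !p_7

p_0: False, p_1: False, p_2: True, p_3: False, p_4: True, p_5: True, p_6: True, p_7: True, p_8: True

Set p_0 = False.
  then (p_0 || p_7) forces p_7 = True.
  then (!p_3 || !p_7) forces p_3 = False.
  then (!p_1 || p_3) forces p_1 = False.
  then (p_1 || p_3 || p_8) forces p_8 = True.
  then (p_2 || p_3 || !p_8) forces p_2 = True.
  then (p_3 || p_6) forces p_6 = True.
  then (p_0 || p_4 || !p_6) forces p_4 = True.
Set p_5 = True.
All clauses satisfied.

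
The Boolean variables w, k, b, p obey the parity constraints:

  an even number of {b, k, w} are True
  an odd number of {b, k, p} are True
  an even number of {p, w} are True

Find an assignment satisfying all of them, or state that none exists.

Adding constraints 1, 2, 3 mod 2: every variable appears an even number of times on the left, so the left side is 0.
But the right sides sum to 1 (mod 2). 0 ≠ 1 — the system is inconsistent.

Unsatisfiable — no assignment works.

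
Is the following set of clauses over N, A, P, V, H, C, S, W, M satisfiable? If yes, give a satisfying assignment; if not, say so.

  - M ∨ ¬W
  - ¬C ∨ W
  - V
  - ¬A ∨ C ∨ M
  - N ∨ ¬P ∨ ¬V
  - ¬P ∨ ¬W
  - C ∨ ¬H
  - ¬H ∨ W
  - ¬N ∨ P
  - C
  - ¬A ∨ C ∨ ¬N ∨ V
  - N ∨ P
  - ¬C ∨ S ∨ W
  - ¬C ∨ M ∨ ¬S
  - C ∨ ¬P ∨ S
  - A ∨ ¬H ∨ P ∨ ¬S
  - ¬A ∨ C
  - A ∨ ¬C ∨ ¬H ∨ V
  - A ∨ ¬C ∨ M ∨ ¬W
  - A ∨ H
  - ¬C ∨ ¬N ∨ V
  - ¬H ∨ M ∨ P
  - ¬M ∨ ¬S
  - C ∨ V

Case V = True:
  (C) forces C = True.
  (¬C ∨ W) forces W = True.
  (M ∨ ¬W) forces M = True.
  (¬P ∨ ¬W) forces P = False.
  (¬N ∨ P) forces N = False.
  Clause (N ∨ P) is falsified — contradiction.
Case V = False:
  Clause (V) is falsified — contradiction.
Both cases fail, so the formula is unsatisfiable.

UNSATISFIABLE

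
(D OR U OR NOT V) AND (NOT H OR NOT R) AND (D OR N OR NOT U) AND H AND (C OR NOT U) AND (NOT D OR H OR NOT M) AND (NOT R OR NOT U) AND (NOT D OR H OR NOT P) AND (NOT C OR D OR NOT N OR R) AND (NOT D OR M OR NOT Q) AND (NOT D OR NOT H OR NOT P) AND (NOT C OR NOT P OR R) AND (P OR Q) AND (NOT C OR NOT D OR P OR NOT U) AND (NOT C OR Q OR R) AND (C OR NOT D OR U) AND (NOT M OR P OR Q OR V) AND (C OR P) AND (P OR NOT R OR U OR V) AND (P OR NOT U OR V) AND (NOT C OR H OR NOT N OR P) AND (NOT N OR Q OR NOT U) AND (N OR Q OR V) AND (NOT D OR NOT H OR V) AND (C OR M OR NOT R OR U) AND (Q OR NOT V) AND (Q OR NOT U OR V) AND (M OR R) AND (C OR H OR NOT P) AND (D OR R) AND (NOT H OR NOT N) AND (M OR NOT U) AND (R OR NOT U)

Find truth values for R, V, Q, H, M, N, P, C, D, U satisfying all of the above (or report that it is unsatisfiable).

R = False, V = True, Q = True, H = True, M = True, N = False, P = False, C = True, D = True, U = False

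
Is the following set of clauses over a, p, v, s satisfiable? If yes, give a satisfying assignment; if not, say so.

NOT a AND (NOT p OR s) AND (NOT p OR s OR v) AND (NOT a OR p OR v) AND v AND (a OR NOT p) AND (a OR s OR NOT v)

a: False, p: False, v: True, s: True

Unit clause (NOT a) forces a = False.
Unit clause (v) forces v = True.
In (a OR NOT p) only NOT p is left, so p = False.
In (a OR s OR NOT v) only s is left, so s = True.
All clauses satisfied.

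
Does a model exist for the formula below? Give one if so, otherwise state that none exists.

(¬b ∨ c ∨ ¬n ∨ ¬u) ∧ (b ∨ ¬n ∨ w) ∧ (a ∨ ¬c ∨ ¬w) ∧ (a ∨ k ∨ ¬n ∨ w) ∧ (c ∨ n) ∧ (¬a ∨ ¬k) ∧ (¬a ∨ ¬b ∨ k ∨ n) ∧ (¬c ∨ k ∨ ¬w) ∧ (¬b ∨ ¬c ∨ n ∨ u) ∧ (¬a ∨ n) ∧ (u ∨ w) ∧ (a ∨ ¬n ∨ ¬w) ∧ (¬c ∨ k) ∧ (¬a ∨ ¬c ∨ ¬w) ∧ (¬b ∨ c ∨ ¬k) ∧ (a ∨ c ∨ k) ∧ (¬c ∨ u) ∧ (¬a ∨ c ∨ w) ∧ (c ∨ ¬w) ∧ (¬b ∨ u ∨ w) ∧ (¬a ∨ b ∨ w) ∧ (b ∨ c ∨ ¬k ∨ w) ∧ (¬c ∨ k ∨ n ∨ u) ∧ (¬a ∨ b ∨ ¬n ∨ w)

Try w = True:
  (c ∨ ¬w) forces c = True.
  (a ∨ ¬c ∨ ¬w) forces a = True.
  clause (¬a ∨ ¬c ∨ ¬w) is falsified — backtrack.
So w = False.
  then (u ∨ w) forces u = True.
Set a = False.
Set k = True.
Set b = True.
  then (¬b ∨ c ∨ ¬k) forces c = True.
Set n = True.
All clauses satisfied.

w=F, a=F, k=T, u=T, b=T, n=T, c=T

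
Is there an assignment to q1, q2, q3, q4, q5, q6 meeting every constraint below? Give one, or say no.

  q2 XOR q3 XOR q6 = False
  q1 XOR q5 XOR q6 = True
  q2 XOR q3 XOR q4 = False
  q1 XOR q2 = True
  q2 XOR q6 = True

q1: False; q2: True; q3: True; q4: False; q5: True; q6: False

q2 XOR q3 XOR q6 = T XOR T XOR F = False ✓
q1 XOR q5 XOR q6 = F XOR T XOR F = True ✓
q2 XOR q3 XOR q4 = T XOR T XOR F = False ✓
q1 XOR q2 = F XOR T = True ✓
q2 XOR q6 = T XOR F = True ✓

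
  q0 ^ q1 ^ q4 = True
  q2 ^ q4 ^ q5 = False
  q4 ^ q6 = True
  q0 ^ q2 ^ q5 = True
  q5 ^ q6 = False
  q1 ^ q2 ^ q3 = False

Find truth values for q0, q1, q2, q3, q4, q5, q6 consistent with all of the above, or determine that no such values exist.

q0=T; q1=F; q2=T; q3=T; q4=F; q5=T; q6=T

q0 ^ q1 ^ q4 = T ^ F ^ F = True ✓
q2 ^ q4 ^ q5 = T ^ F ^ T = False ✓
q4 ^ q6 = F ^ T = True ✓
q0 ^ q2 ^ q5 = T ^ T ^ T = True ✓
q5 ^ q6 = T ^ T = False ✓
q1 ^ q2 ^ q3 = F ^ T ^ T = False ✓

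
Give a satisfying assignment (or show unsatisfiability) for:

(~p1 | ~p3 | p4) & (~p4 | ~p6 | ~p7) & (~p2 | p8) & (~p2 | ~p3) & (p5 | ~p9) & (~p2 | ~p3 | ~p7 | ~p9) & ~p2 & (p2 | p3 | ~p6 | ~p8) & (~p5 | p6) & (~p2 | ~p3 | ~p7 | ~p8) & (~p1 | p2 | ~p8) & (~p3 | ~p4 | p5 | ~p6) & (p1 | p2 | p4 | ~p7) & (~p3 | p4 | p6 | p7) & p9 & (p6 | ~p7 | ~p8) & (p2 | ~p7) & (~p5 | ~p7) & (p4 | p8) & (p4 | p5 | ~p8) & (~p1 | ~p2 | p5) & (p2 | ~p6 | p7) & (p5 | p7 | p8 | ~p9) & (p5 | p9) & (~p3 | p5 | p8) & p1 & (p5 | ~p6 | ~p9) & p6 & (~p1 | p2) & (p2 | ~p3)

Case p1 = True:
  (~p2) forces p2 = False.
  Clause (~p1 | p2) is falsified — contradiction.
Case p1 = False:
  Clause (p1) is falsified — contradiction.
Both cases fail, so the formula is unsatisfiable.

No satisfying assignment exists.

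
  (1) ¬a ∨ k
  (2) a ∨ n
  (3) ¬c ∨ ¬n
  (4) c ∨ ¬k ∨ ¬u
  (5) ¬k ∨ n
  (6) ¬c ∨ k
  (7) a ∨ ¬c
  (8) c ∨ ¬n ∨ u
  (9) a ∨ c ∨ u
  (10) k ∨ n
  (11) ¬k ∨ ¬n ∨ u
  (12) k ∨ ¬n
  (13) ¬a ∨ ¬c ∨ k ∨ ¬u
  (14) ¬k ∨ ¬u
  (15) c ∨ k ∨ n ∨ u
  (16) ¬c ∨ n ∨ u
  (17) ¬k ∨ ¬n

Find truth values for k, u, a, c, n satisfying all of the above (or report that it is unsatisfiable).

Case k = True:
  (¬k ∨ n) forces n = True.
  Clause (¬k ∨ ¬n) is falsified — contradiction.
Case k = False:
  (¬a ∨ k) forces a = False.
  (a ∨ n) forces n = True.
  Clause (k ∨ ¬n) is falsified — contradiction.
Both cases fail, so the formula is unsatisfiable.

Unsatisfiable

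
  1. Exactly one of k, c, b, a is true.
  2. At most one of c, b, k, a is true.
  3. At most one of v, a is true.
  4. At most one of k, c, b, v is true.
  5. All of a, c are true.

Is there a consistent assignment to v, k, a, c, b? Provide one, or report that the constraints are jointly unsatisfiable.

Case a = True:
  (1) with a=T forces k = False.
  (1) with a=T forces c = False.
  Constraint (5) is violated (c=F) — contradiction.
Case a = False:
  Constraint (5) is violated (a=F) — contradiction.
Both cases fail — unsatisfiable.

Unsatisfiable — no assignment works.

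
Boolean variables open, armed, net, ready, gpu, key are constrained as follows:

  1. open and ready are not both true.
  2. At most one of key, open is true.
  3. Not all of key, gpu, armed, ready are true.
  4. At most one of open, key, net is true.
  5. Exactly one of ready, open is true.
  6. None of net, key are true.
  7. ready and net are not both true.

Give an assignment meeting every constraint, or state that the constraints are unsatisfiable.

open: False; armed: False; net: False; ready: True; gpu: True; key: False

  (1) open=F, ready=T — not both ✓
  (2) {key, open}: 0 true — at most one ✓
  (3) {key, gpu, armed, ready}: 2/4 true — not all ✓
  (4) {open, key, net}: 0 true — at most one ✓
  (5) {ready, open}: 1 true — exactly one ✓
  (6) {net, key}: 0 true — none ✓
  (7) ready=T, net=F — not both ✓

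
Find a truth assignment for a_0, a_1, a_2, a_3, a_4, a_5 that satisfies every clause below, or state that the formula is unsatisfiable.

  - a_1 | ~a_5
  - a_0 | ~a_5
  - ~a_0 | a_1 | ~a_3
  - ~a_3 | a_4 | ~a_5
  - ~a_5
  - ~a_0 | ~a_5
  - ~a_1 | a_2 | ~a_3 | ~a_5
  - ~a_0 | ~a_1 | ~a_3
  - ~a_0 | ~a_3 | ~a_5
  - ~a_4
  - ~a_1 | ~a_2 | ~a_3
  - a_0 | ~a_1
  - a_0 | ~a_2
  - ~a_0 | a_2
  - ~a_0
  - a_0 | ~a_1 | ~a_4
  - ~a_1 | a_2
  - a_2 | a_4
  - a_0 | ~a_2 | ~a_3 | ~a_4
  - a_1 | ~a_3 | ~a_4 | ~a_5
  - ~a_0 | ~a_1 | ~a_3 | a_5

Case a_0 = True:
  Clause (~a_0) is falsified — contradiction.
Case a_0 = False:
  (a_0 | ~a_5) forces a_5 = False.
  (~a_4) forces a_4 = False.
  (a_0 | ~a_1) forces a_1 = False.
  (a_0 | ~a_2) forces a_2 = False.
  Clause (a_2 | a_4) is falsified — contradiction.
Both cases fail, so the formula is unsatisfiable.

Unsatisfiable — no assignment works.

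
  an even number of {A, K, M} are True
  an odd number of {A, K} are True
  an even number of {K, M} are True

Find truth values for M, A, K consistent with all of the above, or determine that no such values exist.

M: True, A: False, K: True

{A, K, M}: 2 true → even ✓
{A, K}: 1 true → odd ✓
{K, M}: 2 true → even ✓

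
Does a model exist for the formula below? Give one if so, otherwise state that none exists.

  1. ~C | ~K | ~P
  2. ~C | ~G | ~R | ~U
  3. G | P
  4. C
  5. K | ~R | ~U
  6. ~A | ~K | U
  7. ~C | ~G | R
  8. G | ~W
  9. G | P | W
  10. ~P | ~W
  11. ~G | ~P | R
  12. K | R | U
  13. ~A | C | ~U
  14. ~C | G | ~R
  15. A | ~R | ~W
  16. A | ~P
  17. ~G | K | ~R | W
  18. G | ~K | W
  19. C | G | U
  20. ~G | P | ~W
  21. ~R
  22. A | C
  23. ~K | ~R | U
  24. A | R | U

Unit clause (C) forces C = True.
Unit clause (~R) forces R = False.
In (~C | ~G | R) only ~G is left, so G = False.
In (G | ~W) only ~W is left, so W = False.
In (G | P | W) only P is left, so P = True.
In (A | ~P) only A is left, so A = True.
In (G | ~K | W) only ~K is left, so K = False.
In (K | R | U) only U is left, so U = True.
All clauses satisfied.

G=F; C=T; W=F; R=F; U=T; P=T; A=T; K=F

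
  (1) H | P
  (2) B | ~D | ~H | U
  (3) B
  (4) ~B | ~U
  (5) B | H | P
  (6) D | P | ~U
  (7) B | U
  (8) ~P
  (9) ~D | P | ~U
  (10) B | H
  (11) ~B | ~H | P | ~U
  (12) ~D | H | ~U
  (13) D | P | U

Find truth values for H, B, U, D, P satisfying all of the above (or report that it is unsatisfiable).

Unit clause (B) forces B = True.
In (~B | ~U) only ~U is left, so U = False.
Unit clause (~P) forces P = False.
In (D | P | U) only D is left, so D = True.
In (H | P) only H is left, so H = True.
All clauses satisfied.

H=T, B=T, U=F, D=T, P=F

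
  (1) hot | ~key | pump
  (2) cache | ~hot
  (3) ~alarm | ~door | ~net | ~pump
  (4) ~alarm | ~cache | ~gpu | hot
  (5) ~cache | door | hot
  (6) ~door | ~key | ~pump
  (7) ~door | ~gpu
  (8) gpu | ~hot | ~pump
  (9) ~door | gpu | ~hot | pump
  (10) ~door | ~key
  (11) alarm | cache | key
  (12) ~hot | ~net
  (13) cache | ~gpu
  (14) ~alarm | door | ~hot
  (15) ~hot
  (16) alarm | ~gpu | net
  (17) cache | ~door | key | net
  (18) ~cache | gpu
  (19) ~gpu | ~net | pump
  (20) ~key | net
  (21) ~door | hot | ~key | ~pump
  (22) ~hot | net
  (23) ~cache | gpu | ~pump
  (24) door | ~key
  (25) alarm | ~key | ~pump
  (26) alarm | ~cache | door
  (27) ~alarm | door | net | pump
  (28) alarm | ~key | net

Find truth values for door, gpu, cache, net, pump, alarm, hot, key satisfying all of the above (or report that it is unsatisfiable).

door=F; gpu=F; cache=F; net=F; pump=T; alarm=T; hot=F; key=F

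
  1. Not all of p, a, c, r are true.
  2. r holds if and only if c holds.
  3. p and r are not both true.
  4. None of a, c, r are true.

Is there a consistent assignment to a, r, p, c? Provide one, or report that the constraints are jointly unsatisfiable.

a: False; r: False; p: False; c: False

  (1) {p, a, c, r}: 0/4 true — not all ✓
  (2) r=F, c=F — same ✓
  (3) p=F, r=F — not both ✓
  (4) {a, c, r}: 0 true — none ✓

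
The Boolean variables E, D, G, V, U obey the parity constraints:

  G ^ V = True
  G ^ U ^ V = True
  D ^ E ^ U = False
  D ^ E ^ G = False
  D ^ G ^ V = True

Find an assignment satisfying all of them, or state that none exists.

E: False, D: False, G: False, V: True, U: False

G ^ V = F ^ T = True ✓
G ^ U ^ V = F ^ F ^ T = True ✓
D ^ E ^ U = F ^ F ^ F = False ✓
D ^ E ^ G = F ^ F ^ F = False ✓
D ^ G ^ V = F ^ F ^ T = True ✓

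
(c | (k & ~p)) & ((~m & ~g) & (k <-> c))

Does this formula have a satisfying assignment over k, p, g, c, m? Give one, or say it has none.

k = True, p = False, g = False, c = True, m = False

  c | (k & ~p) = True
    k & ~p = True
      ~p = True
  (~m & ~g) & (k <-> c) = True
    ~m & ~g = True
      ~m = True
      ~g = True
    k <-> c = True
Both conjuncts True, so the formula holds.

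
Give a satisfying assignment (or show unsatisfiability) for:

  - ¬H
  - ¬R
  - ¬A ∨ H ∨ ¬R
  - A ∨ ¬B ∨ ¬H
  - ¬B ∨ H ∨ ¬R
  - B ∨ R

Unit clause (¬H) forces H = False.
Unit clause (¬R) forces R = False.
In (B ∨ R) only B is left, so B = True.
Set A = True.
Check each clause:
  (¬H): ¬H holds.
  (¬R): ¬R holds.
  (¬A ∨ H ∨ ¬R): ¬R holds.
  (A ∨ ¬B ∨ ¬H): A holds.
  (¬B ∨ H ∨ ¬R): ¬R holds.
  (B ∨ R): B holds.
All clauses satisfied.

H = False; B = True; A = True; R = False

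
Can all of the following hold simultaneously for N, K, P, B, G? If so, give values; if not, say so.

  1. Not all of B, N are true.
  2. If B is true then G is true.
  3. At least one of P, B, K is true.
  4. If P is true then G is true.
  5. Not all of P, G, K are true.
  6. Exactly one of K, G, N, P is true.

N=F, K=T, P=F, B=F, G=F

  (1) {B, N}: 0/2 true — not all ✓
  (2) B=F ⇒ G: vacuous ✓
  (3) {P, B, K}: 1 true — at least one ✓
  (4) P=F ⇒ G: vacuous ✓
  (5) {P, G, K}: 1/3 true — not all ✓
  (6) {K, G, N, P}: 1 true — exactly one ✓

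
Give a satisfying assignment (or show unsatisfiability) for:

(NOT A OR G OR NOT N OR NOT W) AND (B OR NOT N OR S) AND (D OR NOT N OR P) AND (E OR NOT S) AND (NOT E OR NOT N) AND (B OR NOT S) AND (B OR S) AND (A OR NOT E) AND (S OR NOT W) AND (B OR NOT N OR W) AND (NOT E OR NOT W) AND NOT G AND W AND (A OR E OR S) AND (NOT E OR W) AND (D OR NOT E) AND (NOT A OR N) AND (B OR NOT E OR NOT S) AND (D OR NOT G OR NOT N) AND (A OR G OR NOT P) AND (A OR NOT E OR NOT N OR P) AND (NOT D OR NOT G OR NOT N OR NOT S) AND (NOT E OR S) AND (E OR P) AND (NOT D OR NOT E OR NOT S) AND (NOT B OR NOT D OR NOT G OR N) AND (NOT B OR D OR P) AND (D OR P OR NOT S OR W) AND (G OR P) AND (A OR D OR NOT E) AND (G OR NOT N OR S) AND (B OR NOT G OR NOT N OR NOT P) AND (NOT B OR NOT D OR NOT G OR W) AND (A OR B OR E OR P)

Case W = True:
  (S OR NOT W) forces S = True.
  (E OR NOT S) forces E = True.
  Clause (NOT E OR NOT W) is falsified — contradiction.
Case W = False:
  Clause (W) is falsified — contradiction.
Both cases fail, so the formula is unsatisfiable.

No satisfying assignment exists.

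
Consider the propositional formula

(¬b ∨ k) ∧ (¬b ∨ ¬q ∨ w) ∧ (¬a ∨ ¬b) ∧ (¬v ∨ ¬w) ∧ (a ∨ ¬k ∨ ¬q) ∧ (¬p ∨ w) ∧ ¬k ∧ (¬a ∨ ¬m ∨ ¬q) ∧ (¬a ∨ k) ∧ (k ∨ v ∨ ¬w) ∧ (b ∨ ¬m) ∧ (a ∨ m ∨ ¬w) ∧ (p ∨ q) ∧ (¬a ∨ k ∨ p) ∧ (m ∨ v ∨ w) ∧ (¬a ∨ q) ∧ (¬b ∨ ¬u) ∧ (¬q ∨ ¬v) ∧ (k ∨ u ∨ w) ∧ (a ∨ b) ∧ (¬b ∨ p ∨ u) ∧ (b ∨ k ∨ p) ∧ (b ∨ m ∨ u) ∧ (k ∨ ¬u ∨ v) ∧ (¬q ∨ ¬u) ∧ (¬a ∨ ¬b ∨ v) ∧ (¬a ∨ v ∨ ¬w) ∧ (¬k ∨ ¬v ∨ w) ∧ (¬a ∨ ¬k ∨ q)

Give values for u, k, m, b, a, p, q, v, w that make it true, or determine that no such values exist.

Unsatisfiable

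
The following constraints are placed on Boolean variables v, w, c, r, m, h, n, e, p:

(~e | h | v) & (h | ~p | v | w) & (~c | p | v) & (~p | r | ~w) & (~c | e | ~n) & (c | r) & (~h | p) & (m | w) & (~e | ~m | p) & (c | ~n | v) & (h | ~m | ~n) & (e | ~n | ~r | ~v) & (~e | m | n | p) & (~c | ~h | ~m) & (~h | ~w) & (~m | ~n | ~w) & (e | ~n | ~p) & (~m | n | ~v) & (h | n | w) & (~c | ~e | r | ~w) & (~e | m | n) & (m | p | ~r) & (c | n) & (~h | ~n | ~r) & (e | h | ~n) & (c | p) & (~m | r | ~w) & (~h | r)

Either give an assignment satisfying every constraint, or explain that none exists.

Set v = False.
Set w = True.
  then (~h | ~w) forces h = False.
  then (~e | h | v) forces e = False.
  then (e | h | ~n) forces n = False.
  then (c | n) forces c = True.
  then (~c | p | v) forces p = True.
  then (~p | r | ~w) forces r = True.
Set m = True.
All clauses satisfied.

v: False; w: True; c: True; r: True; m: True; h: False; n: False; e: False; p: True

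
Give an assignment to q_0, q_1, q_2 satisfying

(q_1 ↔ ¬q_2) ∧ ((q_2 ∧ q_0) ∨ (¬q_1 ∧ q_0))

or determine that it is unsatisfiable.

q_0 = True, q_1 = False, q_2 = True

  q_1 ↔ ¬q_2 = True
    ¬q_2 = False
  (q_2 ∧ q_0) ∨ (¬q_1 ∧ q_0) = True
    q_2 ∧ q_0 = True
    ¬q_1 ∧ q_0 = True
      ¬q_1 = True
Both conjuncts True, so the formula holds.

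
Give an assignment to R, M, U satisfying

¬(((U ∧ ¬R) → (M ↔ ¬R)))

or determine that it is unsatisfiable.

R = False; M = False; U = True

  ¬(((U ∧ ¬R) → (M ↔ ¬R))) = True
    (U ∧ ¬R) → (M ↔ ¬R) = False
      U ∧ ¬R = True
        ¬R = True
      M ↔ ¬R = False
        ¬R = True
The formula evaluates to True.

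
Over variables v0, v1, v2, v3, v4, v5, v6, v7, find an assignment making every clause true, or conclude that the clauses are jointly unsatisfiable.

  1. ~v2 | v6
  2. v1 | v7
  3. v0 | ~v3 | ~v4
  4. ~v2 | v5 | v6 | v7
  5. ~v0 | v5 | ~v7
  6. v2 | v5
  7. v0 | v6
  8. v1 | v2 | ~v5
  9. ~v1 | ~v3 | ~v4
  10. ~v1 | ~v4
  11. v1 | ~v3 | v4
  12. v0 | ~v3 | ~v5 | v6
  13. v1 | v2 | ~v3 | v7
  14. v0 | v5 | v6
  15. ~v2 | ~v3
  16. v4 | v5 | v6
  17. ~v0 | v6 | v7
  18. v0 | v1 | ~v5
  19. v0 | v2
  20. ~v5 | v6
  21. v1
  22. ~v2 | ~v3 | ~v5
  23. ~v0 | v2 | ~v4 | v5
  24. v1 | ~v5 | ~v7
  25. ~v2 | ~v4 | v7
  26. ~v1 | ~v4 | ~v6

v0 = True, v1 = True, v2 = False, v3 = True, v4 = False, v5 = True, v6 = True, v7 = True

Unit clause (v1) forces v1 = True.
In (~v1 | ~v4) only ~v4 is left, so v4 = False.
Set v0 = True.
Set v2 = False.
  then (v2 | v5) forces v5 = True.
  then (~v5 | v6) forces v6 = True.
Set v3 = True.
Set v7 = True.
All clauses satisfied.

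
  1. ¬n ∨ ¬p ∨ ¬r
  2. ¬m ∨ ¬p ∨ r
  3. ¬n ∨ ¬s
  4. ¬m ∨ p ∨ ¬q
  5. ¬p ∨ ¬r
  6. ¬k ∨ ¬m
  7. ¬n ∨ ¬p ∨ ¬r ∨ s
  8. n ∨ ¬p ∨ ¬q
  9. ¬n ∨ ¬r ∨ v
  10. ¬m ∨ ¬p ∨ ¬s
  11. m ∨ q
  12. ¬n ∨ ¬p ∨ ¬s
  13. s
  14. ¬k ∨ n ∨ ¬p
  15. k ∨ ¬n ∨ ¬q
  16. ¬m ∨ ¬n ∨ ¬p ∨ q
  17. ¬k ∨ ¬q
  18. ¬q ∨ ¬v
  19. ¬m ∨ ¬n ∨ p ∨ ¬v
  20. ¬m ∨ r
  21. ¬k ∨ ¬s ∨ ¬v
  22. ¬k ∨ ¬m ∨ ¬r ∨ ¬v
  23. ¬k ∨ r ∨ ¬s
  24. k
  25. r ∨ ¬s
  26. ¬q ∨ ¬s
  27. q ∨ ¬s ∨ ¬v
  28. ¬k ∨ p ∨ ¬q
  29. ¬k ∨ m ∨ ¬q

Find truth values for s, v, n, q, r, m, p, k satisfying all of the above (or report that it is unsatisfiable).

Case k = True:
  (¬k ∨ ¬m) forces m = False.
  (m ∨ q) forces q = True.
  Clause (¬k ∨ ¬q) is falsified — contradiction.
Case k = False:
  Clause (k) is falsified — contradiction.
Both cases fail, so the formula is unsatisfiable.

Unsatisfiable — no assignment works.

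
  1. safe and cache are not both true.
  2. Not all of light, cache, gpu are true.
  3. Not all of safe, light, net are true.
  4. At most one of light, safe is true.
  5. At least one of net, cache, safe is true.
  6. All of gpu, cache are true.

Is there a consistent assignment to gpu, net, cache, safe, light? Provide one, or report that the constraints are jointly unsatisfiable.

gpu: True, net: False, cache: True, safe: False, light: False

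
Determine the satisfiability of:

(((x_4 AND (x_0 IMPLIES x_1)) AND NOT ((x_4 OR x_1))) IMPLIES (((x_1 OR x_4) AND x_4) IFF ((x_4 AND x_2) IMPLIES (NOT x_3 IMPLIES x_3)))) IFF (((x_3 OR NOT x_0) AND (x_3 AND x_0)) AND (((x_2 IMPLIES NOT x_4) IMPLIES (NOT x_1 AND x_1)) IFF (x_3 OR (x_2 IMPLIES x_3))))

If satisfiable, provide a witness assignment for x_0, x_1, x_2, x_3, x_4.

x_0 = True, x_1 = False, x_2 = True, x_3 = True, x_4 = True

  (((x_4 AND (x_0 IMPLIES x_1)) AND NOT ((x_4 OR x_1))) IMPLIES (((x_1 OR x_4) AND x_4) IFF ((x_4 AND x_2) IMPLIES (NOT x_3 IMPLIES x_3)))) IFF (((x_3 OR NOT x_0) AND (x_3 AND x_0)) AND (((x_2 IMPLIES NOT x_4) IMPLIES (NOT x_1 AND x_1)) IFF (x_3 OR (x_2 IMPLIES x_3)))) = True
    ((x_4 AND (x_0 IMPLIES x_1)) AND NOT ((x_4 OR x_1))) IMPLIES (((x_1 OR x_4) AND x_4) IFF ((x_4 AND x_2) IMPLIES (NOT x_3 IMPLIES x_3))) = True
      (x_4 AND (x_0 IMPLIES x_1)) AND NOT ((x_4 OR x_1)) = False
        x_4 AND (x_0 IMPLIES x_1) = False
          x_0 IMPLIES x_1 = False
        NOT ((x_4 OR x_1)) = False
          x_4 OR x_1 = True
      ((x_1 OR x_4) AND x_4) IFF ((x_4 AND x_2) IMPLIES (NOT x_3 IMPLIES x_3)) = True
        (x_1 OR x_4) AND x_4 = True
          x_1 OR x_4 = True
        (x_4 AND x_2) IMPLIES (NOT x_3 IMPLIES x_3) = True
          x_4 AND x_2 = True
          NOT x_3 IMPLIES x_3 = True
            NOT x_3 = False
    ((x_3 OR NOT x_0) AND (x_3 AND x_0)) AND (((x_2 IMPLIES NOT x_4) IMPLIES (NOT x_1 AND x_1)) IFF (x_3 OR (x_2 IMPLIES x_3))) = True
      (x_3 OR NOT x_0) AND (x_3 AND x_0) = True
        x_3 OR NOT x_0 = True
          NOT x_0 = False
        x_3 AND x_0 = True
      ((x_2 IMPLIES NOT x_4) IMPLIES (NOT x_1 AND x_1)) IFF (x_3 OR (x_2 IMPLIES x_3)) = True
        (x_2 IMPLIES NOT x_4) IMPLIES (NOT x_1 AND x_1) = True
          x_2 IMPLIES NOT x_4 = False
            NOT x_4 = False
          NOT x_1 AND x_1 = False
            NOT x_1 = True
        x_3 OR (x_2 IMPLIES x_3) = True
          x_2 IMPLIES x_3 = True
The formula evaluates to True.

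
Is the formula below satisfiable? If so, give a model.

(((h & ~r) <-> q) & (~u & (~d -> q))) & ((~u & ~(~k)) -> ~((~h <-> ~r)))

k = False; u = False; r = False; d = False; h = True; q = True

  ((h & ~r) <-> q) & (~u & (~d -> q)) = True
    (h & ~r) <-> q = True
      h & ~r = True
        ~r = True
    ~u & (~d -> q) = True
      ~u = True
      ~d -> q = True
        ~d = True
  (~u & ~(~k)) -> ~((~h <-> ~r)) = True
    ~u & ~(~k) = False
      ~u = True
      ~(~k) = False
        ~k = True
    ~((~h <-> ~r)) = True
      ~h <-> ~r = False
        ~h = False
        ~r = True
Both conjuncts True, so the formula holds.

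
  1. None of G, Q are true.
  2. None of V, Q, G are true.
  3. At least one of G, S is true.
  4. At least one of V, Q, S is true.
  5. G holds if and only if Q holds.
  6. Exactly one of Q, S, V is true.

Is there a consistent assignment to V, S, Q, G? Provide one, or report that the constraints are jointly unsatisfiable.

V=F; S=T; Q=F; G=F

  (1) {G, Q}: 0 true — none ✓
  (2) {V, Q, G}: 0 true — none ✓
  (3) {G, S}: 1 true — at least one ✓
  (4) {V, Q, S}: 1 true — at least one ✓
  (5) G=F, Q=F — same ✓
  (6) {Q, S, V}: 1 true — exactly one ✓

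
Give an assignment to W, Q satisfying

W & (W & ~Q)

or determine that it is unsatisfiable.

W=T, Q=F

  W & ~Q = True
    ~Q = True
Both conjuncts True, so the formula holds.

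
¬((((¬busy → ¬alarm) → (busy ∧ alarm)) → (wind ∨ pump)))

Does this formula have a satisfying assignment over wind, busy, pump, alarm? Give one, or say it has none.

wind = False, busy = False, pump = False, alarm = True

  ¬((((¬busy → ¬alarm) → (busy ∧ alarm)) → (wind ∨ pump))) = True
    ((¬busy → ¬alarm) → (busy ∧ alarm)) → (wind ∨ pump) = False
      (¬busy → ¬alarm) → (busy ∧ alarm) = True
        ¬busy → ¬alarm = False
          ¬busy = True
          ¬alarm = False
        busy ∧ alarm = False
      wind ∨ pump = False
The formula evaluates to True.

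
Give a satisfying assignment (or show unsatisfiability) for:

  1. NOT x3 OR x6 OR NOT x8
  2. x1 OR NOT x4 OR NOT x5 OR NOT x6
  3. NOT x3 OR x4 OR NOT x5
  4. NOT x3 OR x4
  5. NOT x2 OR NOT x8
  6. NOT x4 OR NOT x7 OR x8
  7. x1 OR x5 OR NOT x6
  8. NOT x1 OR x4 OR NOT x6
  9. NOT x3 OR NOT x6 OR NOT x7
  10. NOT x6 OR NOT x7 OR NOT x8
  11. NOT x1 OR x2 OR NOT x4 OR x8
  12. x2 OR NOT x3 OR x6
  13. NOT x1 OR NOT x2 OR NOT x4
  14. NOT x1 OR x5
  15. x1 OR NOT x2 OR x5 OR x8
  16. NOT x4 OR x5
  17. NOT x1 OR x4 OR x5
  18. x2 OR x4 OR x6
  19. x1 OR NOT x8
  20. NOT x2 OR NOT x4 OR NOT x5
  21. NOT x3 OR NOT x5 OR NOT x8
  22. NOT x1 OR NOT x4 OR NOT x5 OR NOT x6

x1 = True, x2 = True, x3 = False, x4 = False, x5 = True, x6 = False, x7 = False, x8 = False

Set x1 = True.
  then (NOT x1 OR x5) forces x5 = True.
Set x2 = True.
  then (NOT x2 OR NOT x8) forces x8 = False.
  then (NOT x1 OR NOT x2 OR NOT x4) forces x4 = False.
  then (NOT x3 OR x4 OR NOT x5) forces x3 = False.
  then (NOT x1 OR x4 OR NOT x6) forces x6 = False.
Set x7 = False.
All clauses satisfied.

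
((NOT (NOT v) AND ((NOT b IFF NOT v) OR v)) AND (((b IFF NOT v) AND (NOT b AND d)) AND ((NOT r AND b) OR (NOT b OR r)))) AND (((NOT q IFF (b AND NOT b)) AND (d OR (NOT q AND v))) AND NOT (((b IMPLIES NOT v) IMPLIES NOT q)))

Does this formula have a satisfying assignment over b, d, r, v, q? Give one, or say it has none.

b = False, d = True, r = False, v = True, q = True

  (NOT (NOT v) AND ((NOT b IFF NOT v) OR v)) AND (((b IFF NOT v) AND (NOT b AND d)) AND ((NOT r AND b) OR (NOT b OR r))) = True
    NOT (NOT v) AND ((NOT b IFF NOT v) OR v) = True
      NOT (NOT v) = True
        NOT v = False
      (NOT b IFF NOT v) OR v = True
        NOT b IFF NOT v = False
          NOT b = True
          NOT v = False
    ((b IFF NOT v) AND (NOT b AND d)) AND ((NOT r AND b) OR (NOT b OR r)) = True
      (b IFF NOT v) AND (NOT b AND d) = True
        b IFF NOT v = True
          NOT v = False
        NOT b AND d = True
          NOT b = True
      (NOT r AND b) OR (NOT b OR r) = True
        NOT r AND b = False
          NOT r = True
        NOT b OR r = True
          NOT b = True
  ((NOT q IFF (b AND NOT b)) AND (d OR (NOT q AND v))) AND NOT (((b IMPLIES NOT v) IMPLIES NOT q)) = True
    (NOT q IFF (b AND NOT b)) AND (d OR (NOT q AND v)) = True
      NOT q IFF (b AND NOT b) = True
        NOT q = False
        b AND NOT b = False
          NOT b = True
      d OR (NOT q AND v) = True
        NOT q AND v = False
          NOT q = False
    NOT (((b IMPLIES NOT v) IMPLIES NOT q)) = True
      (b IMPLIES NOT v) IMPLIES NOT q = False
        b IMPLIES NOT v = True
          NOT v = False
        NOT q = False
Both conjuncts True, so the formula holds.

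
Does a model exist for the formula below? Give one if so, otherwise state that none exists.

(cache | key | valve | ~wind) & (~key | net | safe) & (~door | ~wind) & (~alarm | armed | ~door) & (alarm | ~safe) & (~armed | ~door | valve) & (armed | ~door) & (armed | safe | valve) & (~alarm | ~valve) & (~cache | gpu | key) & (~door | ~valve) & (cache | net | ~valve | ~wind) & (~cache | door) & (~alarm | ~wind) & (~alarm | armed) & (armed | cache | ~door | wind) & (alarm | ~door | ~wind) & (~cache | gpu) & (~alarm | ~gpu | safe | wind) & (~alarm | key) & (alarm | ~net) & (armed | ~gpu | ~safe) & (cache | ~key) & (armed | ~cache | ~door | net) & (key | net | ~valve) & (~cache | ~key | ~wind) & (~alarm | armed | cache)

cache: False, alarm: False, armed: True, valve: False, key: False, net: False, safe: False, gpu: False, door: False, wind: False

Try cache = True:
  (~cache | door) forces door = True.
  (~door | ~wind) forces wind = False.
  (armed | ~door) forces armed = True.
  (~armed | ~door | valve) forces valve = True.
  clause (~door | ~valve) is falsified — backtrack.
So cache = False.
  then (cache | ~key) forces key = False.
  then (~alarm | key) forces alarm = False.
  then (alarm | ~net) forces net = False.
  then (key | net | ~valve) forces valve = False.
  then (cache | key | valve | ~wind) forces wind = False.
  then (alarm | ~safe) forces safe = False.
  then (armed | safe | valve) forces armed = True.
  then (~armed | ~door | valve) forces door = False.
Set gpu = False.
All clauses satisfied.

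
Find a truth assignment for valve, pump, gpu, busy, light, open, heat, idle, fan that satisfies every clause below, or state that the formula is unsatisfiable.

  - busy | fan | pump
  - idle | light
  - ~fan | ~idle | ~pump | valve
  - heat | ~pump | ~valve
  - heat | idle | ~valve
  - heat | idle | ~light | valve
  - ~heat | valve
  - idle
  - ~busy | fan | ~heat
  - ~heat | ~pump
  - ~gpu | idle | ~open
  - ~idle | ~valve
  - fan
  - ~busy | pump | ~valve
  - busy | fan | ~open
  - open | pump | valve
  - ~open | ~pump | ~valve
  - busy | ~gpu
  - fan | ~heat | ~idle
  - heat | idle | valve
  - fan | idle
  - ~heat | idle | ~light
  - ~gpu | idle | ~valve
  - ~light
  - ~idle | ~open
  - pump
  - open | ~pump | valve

Unsatisfiable — no assignment works.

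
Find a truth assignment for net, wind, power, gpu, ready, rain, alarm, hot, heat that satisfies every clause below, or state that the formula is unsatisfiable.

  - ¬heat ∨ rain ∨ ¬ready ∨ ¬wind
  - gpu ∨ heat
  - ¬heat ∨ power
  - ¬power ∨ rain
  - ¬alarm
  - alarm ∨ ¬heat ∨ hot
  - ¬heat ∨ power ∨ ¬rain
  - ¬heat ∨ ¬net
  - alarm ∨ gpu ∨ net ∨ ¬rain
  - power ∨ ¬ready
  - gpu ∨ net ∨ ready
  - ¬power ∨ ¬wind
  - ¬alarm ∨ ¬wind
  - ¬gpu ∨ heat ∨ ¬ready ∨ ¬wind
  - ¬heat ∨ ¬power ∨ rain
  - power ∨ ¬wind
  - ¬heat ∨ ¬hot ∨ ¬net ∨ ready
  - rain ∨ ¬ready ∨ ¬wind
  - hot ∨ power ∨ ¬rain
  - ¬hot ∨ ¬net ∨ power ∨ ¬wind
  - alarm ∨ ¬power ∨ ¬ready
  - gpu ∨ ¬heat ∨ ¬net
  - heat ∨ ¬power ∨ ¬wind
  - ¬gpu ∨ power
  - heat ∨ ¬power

net = False, wind = False, power = True, gpu = True, ready = False, rain = True, alarm = False, hot = True, heat = True

Unit clause (¬alarm) forces alarm = False.
Try net = True:
  (¬heat ∨ ¬net) forces heat = False.
  (gpu ∨ heat) forces gpu = True.
  (¬gpu ∨ power) forces power = True.
  clause (heat ∨ ¬power) is falsified — backtrack.
So net = False.
Try wind = True:
  (¬power ∨ ¬wind) forces power = False.
  clause (power ∨ ¬wind) is falsified — backtrack.
So wind = False.
Set power = True.
  then (¬power ∨ rain) forces rain = True.
  then (alarm ∨ gpu ∨ net ∨ ¬rain) forces gpu = True.
  then (alarm ∨ ¬power ∨ ¬ready) forces ready = False.
  then (heat ∨ ¬power) forces heat = True.
  then (alarm ∨ ¬heat ∨ hot) forces hot = True.
All clauses satisfied.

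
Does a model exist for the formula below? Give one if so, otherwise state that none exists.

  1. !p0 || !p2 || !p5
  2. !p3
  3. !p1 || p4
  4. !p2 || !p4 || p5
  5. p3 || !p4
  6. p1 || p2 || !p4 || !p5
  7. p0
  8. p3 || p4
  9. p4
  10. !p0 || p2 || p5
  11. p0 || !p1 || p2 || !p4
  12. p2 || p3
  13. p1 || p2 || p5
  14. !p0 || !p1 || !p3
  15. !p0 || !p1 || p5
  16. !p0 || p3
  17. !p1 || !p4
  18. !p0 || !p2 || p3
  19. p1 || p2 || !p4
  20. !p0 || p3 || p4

Case p0 = True:
  (!p3) forces p3 = False.
  Clause (!p0 || p3) is falsified — contradiction.
Case p0 = False:
  Clause (p0) is falsified — contradiction.
Both cases fail, so the formula is unsatisfiable.

Unsatisfiable — no assignment works.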